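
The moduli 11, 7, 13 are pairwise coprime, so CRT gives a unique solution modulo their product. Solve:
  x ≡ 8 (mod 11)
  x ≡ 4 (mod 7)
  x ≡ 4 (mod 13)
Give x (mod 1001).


Moduli 11, 7, 13 are pairwise coprime; by CRT there is a unique solution modulo M = 11 · 7 · 13 = 1001.
Solve pairwise, accumulating the modulus:
  Start with x ≡ 8 (mod 11).
  Combine with x ≡ 4 (mod 7): since gcd(11, 7) = 1, we get a unique residue mod 77.
    Write x = 8 + 11·t and substitute into x ≡ 4 (mod 7): 11·t ≡ 4 − 8 = -4 (mod 7).
    Reduce coefficients mod 7: 4·t ≡ 3 (mod 7).
    The inverse of 4 mod 7 is 2 (since 4·2 = 8 = 1·7 + 1), so t ≡ 2·3 = 6 ≡ 6 (mod 7).
    Then x = 8 + 11·6 = 74, valid modulo lcm(11, 7) = 77: x ≡ 74 (mod 77).
  Combine with x ≡ 4 (mod 13): since gcd(77, 13) = 1, we get a unique residue mod 1001.
    Write x = 74 + 77·t and substitute into x ≡ 4 (mod 13): 77·t ≡ 4 − 74 = -70 (mod 13).
    Reduce coefficients mod 13: 12·t ≡ 8 (mod 13).
    The inverse of 12 mod 13 is 12 (since 12·12 = 144 = 11·13 + 1), so t ≡ 12·8 = 96 ≡ 5 (mod 13).
    Then x = 74 + 77·5 = 459, valid modulo lcm(77, 13) = 1001: x ≡ 459 (mod 1001).
Verify: 459 mod 11 = 8 ✓, 459 mod 7 = 4 ✓, 459 mod 13 = 4 ✓.

x ≡ 459 (mod 1001).


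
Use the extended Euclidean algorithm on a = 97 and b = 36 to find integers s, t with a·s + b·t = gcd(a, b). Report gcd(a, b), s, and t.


Euclidean algorithm on (97, 36) — divide until remainder is 0:
  97 = 2 · 36 + 25
  36 = 1 · 25 + 11
  25 = 2 · 11 + 3
  11 = 3 · 3 + 2
  3 = 1 · 2 + 1
  2 = 2 · 1 + 0
gcd(97, 36) = 1.
Track Bezout coefficients alongside the remainders: start with r₀ = 97 = a·1 + b·0 (s = 1, t = 0) and r₁ = 36 = a·0 + b·1 (s = 0, t = 1); each new remainder r_{k+1} = r_{k-1} − q_k·r_k inherits s_{k+1} = s_{k-1} − q_k·s_k, t_{k+1} = t_{k-1} − q_k·t_k, so r_k = a·s_k + b·t_k at every step:
  q = 2: r = 25, s = 1 − 2·0 = 1, t = 0 − 2·1 = -2  (check: 97·1 + 36·(-2) = 25)
  q = 1: r = 11, s = 0 − 1·1 = -1, t = 1 − 1·(-2) = 3  (check: 97·(-1) + 36·3 = 11)
  q = 2: r = 3, s = 1 − 2·(-1) = 3, t = -2 − 2·3 = -8  (check: 97·3 + 36·(-8) = 3)
  q = 3: r = 2, s = -1 − 3·3 = -10, t = 3 − 3·(-8) = 27  (check: 97·(-10) + 36·27 = 2)
  q = 1: r = 1, s = 3 − 1·(-10) = 13, t = -8 − 1·27 = -35  (check: 97·13 + 36·(-35) = 1)
The row with r = 1 (the gcd) gives the Bezout coefficients s = 13, t = -35.
Result: 97 · (13) + 36 · (-35) = 1.

gcd(97, 36) = 1; s = 13, t = -35 (check: 97·13 + 36·(-35) = 1).


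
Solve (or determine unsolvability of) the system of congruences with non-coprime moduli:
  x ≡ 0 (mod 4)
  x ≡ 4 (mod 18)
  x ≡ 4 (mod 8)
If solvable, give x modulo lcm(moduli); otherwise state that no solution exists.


Moduli 4, 18, 8 are not pairwise coprime, so CRT works modulo lcm(m_i) when all pairwise compatibility conditions hold.
Pairwise compatibility: gcd(m_i, m_j) must divide a_i - a_j for every pair.
Merge one congruence at a time:
  Start: x ≡ 0 (mod 4).
  Combine with x ≡ 4 (mod 18): gcd(4, 18) = 2; 4 - 0 = 4, which IS divisible by 2, so compatible.
    Write x = 0 + 4·t and substitute into x ≡ 4 (mod 18): 4·t ≡ 4 − 0 = 4 (mod 18).
    Divide the congruence (and modulus) by g = 2: 2·t ≡ 2 (mod 9).
    The inverse of 2 mod 9 is 5 (since 2·5 = 10 = 1·9 + 1), so t ≡ 5·2 = 10 ≡ 1 (mod 9).
    Then x = 0 + 4·1 = 4, valid modulo lcm(4, 18) = 36: x ≡ 4 (mod 36).
  Combine with x ≡ 4 (mod 8): gcd(36, 8) = 4; 4 - 4 = 0, which IS divisible by 4, so compatible.
    Write x = 4 + 36·t and substitute into x ≡ 4 (mod 8): 36·t ≡ 4 − 4 = 0 (mod 8).
    Divide the congruence (and modulus) by g = 4: 9·t ≡ 0 (mod 2).
    Reduce coefficients mod 2: 1·t ≡ 0 (mod 2).
    So t ≡ 0 (mod 2).
    Then x = 4 + 36·0 = 4, valid modulo lcm(36, 8) = 72: x ≡ 4 (mod 72).
Verify: 4 mod 4 = 0, 4 mod 18 = 4, 4 mod 8 = 4.

x ≡ 4 (mod 72).


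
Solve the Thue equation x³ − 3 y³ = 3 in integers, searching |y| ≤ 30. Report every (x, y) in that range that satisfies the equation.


The equation is x³ - 3y³ = 3. For fixed y, x³ = 3·y³ + 3, so a solution requires the RHS to be a perfect cube.
Strategy: iterate y from -30 to 30, compute RHS = 3·y³ + 3, and check whether it is a (positive or negative) perfect cube.
Check small values of y:
  y = 0: RHS = 3 is not a perfect cube.
  y = 1: RHS = 6 is not a perfect cube.
  y = -1: RHS = 0 = (0)³ ⇒ x = 0 works.
  y = 2: RHS = 27 = (3)³ ⇒ x = 3 works.
  y = -2: RHS = -21 is not a perfect cube.
  y = 3: RHS = 84 is not a perfect cube.
  y = -3: RHS = -78 is not a perfect cube.
Continuing the search up to |y| = 30 finds no further solutions beyond those listed.
Collected solutions: (0, -1), (3, 2).

Solutions (with |y| ≤ 30): (0, -1), (3, 2).


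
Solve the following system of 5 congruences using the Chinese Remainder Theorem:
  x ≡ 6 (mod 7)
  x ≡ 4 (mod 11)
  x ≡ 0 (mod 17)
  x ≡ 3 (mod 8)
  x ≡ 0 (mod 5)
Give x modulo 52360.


Product of moduli M = 7 · 11 · 17 · 8 · 5 = 52360.
Merge one congruence at a time:
  Start: x ≡ 6 (mod 7).
  Combine with x ≡ 4 (mod 11); new modulus lcm = 77.
    Write x = 6 + 7·t and substitute into x ≡ 4 (mod 11): 7·t ≡ 4 − 6 = -2 (mod 11).
    Reduce coefficients mod 11: 7·t ≡ 9 (mod 11).
    The inverse of 7 mod 11 is 8 (since 7·8 = 56 = 5·11 + 1), so t ≡ 8·9 = 72 ≡ 6 (mod 11).
    Then x = 6 + 7·6 = 48, valid modulo lcm(7, 11) = 77: x ≡ 48 (mod 77).
  Combine with x ≡ 0 (mod 17); new modulus lcm = 1309.
    Write x = 48 + 77·t and substitute into x ≡ 0 (mod 17): 77·t ≡ 0 − 48 = -48 (mod 17).
    Reduce coefficients mod 17: 9·t ≡ 3 (mod 17).
    The inverse of 9 mod 17 is 2 (since 9·2 = 18 = 1·17 + 1), so t ≡ 2·3 = 6 ≡ 6 (mod 17).
    Then x = 48 + 77·6 = 510, valid modulo lcm(77, 17) = 1309: x ≡ 510 (mod 1309).
  Combine with x ≡ 3 (mod 8); new modulus lcm = 10472.
    Write x = 510 + 1309·t and substitute into x ≡ 3 (mod 8): 1309·t ≡ 3 − 510 = -507 (mod 8).
    Reduce coefficients mod 8: 5·t ≡ 5 (mod 8).
    The inverse of 5 mod 8 is 5 (since 5·5 = 25 = 3·8 + 1), so t ≡ 5·5 = 25 ≡ 1 (mod 8).
    Then x = 510 + 1309·1 = 1819, valid modulo lcm(1309, 8) = 10472: x ≡ 1819 (mod 10472).
  Combine with x ≡ 0 (mod 5); new modulus lcm = 52360.
    Write x = 1819 + 10472·t and substitute into x ≡ 0 (mod 5): 10472·t ≡ 0 − 1819 = -1819 (mod 5).
    Reduce coefficients mod 5: 2·t ≡ 1 (mod 5).
    The inverse of 2 mod 5 is 3 (since 2·3 = 6 = 1·5 + 1), so t ≡ 3·1 = 3 ≡ 3 (mod 5).
    Then x = 1819 + 10472·3 = 33235, valid modulo lcm(10472, 5) = 52360: x ≡ 33235 (mod 52360).
Verify against each original: 33235 mod 7 = 6, 33235 mod 11 = 4, 33235 mod 17 = 0, 33235 mod 8 = 3, 33235 mod 5 = 0.

x ≡ 33235 (mod 52360).


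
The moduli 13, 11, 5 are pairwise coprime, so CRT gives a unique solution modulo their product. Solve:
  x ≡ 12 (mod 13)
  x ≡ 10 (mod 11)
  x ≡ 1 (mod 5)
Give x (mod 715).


Moduli 13, 11, 5 are pairwise coprime; by CRT there is a unique solution modulo M = 13 · 11 · 5 = 715.
Solve pairwise, accumulating the modulus:
  Start with x ≡ 12 (mod 13).
  Combine with x ≡ 10 (mod 11): since gcd(13, 11) = 1, we get a unique residue mod 143.
    Write x = 12 + 13·t and substitute into x ≡ 10 (mod 11): 13·t ≡ 10 − 12 = -2 (mod 11).
    Reduce coefficients mod 11: 2·t ≡ 9 (mod 11).
    The inverse of 2 mod 11 is 6 (since 2·6 = 12 = 1·11 + 1), so t ≡ 6·9 = 54 ≡ 10 (mod 11).
    Then x = 12 + 13·10 = 142, valid modulo lcm(13, 11) = 143: x ≡ 142 (mod 143).
  Combine with x ≡ 1 (mod 5): since gcd(143, 5) = 1, we get a unique residue mod 715.
    Write x = 142 + 143·t and substitute into x ≡ 1 (mod 5): 143·t ≡ 1 − 142 = -141 (mod 5).
    Reduce coefficients mod 5: 3·t ≡ 4 (mod 5).
    The inverse of 3 mod 5 is 2 (since 3·2 = 6 = 1·5 + 1), so t ≡ 2·4 = 8 ≡ 3 (mod 5).
    Then x = 142 + 143·3 = 571, valid modulo lcm(143, 5) = 715: x ≡ 571 (mod 715).
Verify: 571 mod 13 = 12 ✓, 571 mod 11 = 10 ✓, 571 mod 5 = 1 ✓.

x ≡ 571 (mod 715).


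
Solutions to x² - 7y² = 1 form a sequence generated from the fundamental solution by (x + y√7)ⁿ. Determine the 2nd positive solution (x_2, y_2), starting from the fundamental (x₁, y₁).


Step 1: Find the fundamental solution (x₁, y₁) of x² - 7y² = 1.
  Expand √7 as a continued fraction. a₀ = ⌊√7⌋ = 2; iterate m_{k+1} = d_k·a_k − m_k, d_{k+1} = (7 − m_{k+1}²)/d_k, a_{k+1} = ⌊(a₀ + m_{k+1})/d_{k+1}⌋ (starting m₀ = 0, d₀ = 1), with convergents p_k = a_k·p_{k-1} + p_{k-2}, q_k = a_k·q_{k-1} + q_{k-2} (p₋₁ = 1, q₋₁ = 0):
  k = 0: a₀ = 2; p₀/q₀ = 2/1; p₀² − 7·q₀² = 4 − 7 = -3.
  k = 1: m = 2, d = 3, a = ⌊(2 + 2)/3⌋ = 1; p/q = (1·2 + 1)/(1·1 + 0) = 3/1; p² − 7·q² = 9 − 7 = 2.
  k = 2: m = 1, d = 2, a = ⌊(2 + 1)/2⌋ = 1; p/q = (1·3 + 2)/(1·1 + 1) = 5/2; p² − 7·q² = 25 − 28 = -3.
  k = 3: m = 1, d = 3, a = ⌊(2 + 1)/3⌋ = 1; p/q = (1·5 + 3)/(1·2 + 1) = 8/3; p² − 7·q² = 64 − 63 = 1.
  The first convergent with p² − 7·q² = 1 gives the fundamental solution (x₁, y₁) = (8, 3).
Step 2: Apply the recurrence (x_{n+1}, y_{n+1}) = (x₁x_n + 7y₁y_n, x₁y_n + y₁x_n) repeatedly.
  From (x_1, y_1) = (8, 3): x_2 = 8·8 + 7·3·3 = 127; y_2 = 8·3 + 3·8 = 48.
Step 3: Verify x_2² - 7·y_2² = 16129 - 16128 = 1 (should be 1). ✓

(x_1, y_1) = (8, 3); (x_2, y_2) = (127, 48).


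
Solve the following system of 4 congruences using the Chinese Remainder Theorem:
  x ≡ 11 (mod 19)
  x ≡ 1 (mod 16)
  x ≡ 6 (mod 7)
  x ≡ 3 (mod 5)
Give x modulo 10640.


Product of moduli M = 19 · 16 · 7 · 5 = 10640.
Merge one congruence at a time:
  Start: x ≡ 11 (mod 19).
  Combine with x ≡ 1 (mod 16); new modulus lcm = 304.
    Write x = 11 + 19·t and substitute into x ≡ 1 (mod 16): 19·t ≡ 1 − 11 = -10 (mod 16).
    Reduce coefficients mod 16: 3·t ≡ 6 (mod 16).
    The inverse of 3 mod 16 is 11 (since 3·11 = 33 = 2·16 + 1), so t ≡ 11·6 = 66 ≡ 2 (mod 16).
    Then x = 11 + 19·2 = 49, valid modulo lcm(19, 16) = 304: x ≡ 49 (mod 304).
  Combine with x ≡ 6 (mod 7); new modulus lcm = 2128.
    Write x = 49 + 304·t and substitute into x ≡ 6 (mod 7): 304·t ≡ 6 − 49 = -43 (mod 7).
    Reduce coefficients mod 7: 3·t ≡ 6 (mod 7).
    The inverse of 3 mod 7 is 5 (since 3·5 = 15 = 2·7 + 1), so t ≡ 5·6 = 30 ≡ 2 (mod 7).
    Then x = 49 + 304·2 = 657, valid modulo lcm(304, 7) = 2128: x ≡ 657 (mod 2128).
  Combine with x ≡ 3 (mod 5); new modulus lcm = 10640.
    Write x = 657 + 2128·t and substitute into x ≡ 3 (mod 5): 2128·t ≡ 3 − 657 = -654 (mod 5).
    Reduce coefficients mod 5: 3·t ≡ 1 (mod 5).
    The inverse of 3 mod 5 is 2 (since 3·2 = 6 = 1·5 + 1), so t ≡ 2·1 = 2 ≡ 2 (mod 5).
    Then x = 657 + 2128·2 = 4913, valid modulo lcm(2128, 5) = 10640: x ≡ 4913 (mod 10640).
Verify against each original: 4913 mod 19 = 11, 4913 mod 16 = 1, 4913 mod 7 = 6, 4913 mod 5 = 3.

x ≡ 4913 (mod 10640).


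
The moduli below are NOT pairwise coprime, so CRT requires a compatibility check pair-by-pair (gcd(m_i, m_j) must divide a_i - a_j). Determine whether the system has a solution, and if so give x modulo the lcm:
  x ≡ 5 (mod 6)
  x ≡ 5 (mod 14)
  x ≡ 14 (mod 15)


Moduli 6, 14, 15 are not pairwise coprime, so CRT works modulo lcm(m_i) when all pairwise compatibility conditions hold.
Pairwise compatibility: gcd(m_i, m_j) must divide a_i - a_j for every pair.
Merge one congruence at a time:
  Start: x ≡ 5 (mod 6).
  Combine with x ≡ 5 (mod 14): gcd(6, 14) = 2; 5 - 5 = 0, which IS divisible by 2, so compatible.
    Write x = 5 + 6·t and substitute into x ≡ 5 (mod 14): 6·t ≡ 5 − 5 = 0 (mod 14).
    Divide the congruence (and modulus) by g = 2: 3·t ≡ 0 (mod 7).
    The inverse of 3 mod 7 is 5 (since 3·5 = 15 = 2·7 + 1), so t ≡ 5·0 = 0 ≡ 0 (mod 7).
    Then x = 5 + 6·0 = 5, valid modulo lcm(6, 14) = 42: x ≡ 5 (mod 42).
  Combine with x ≡ 14 (mod 15): gcd(42, 15) = 3; 14 - 5 = 9, which IS divisible by 3, so compatible.
    Write x = 5 + 42·t and substitute into x ≡ 14 (mod 15): 42·t ≡ 14 − 5 = 9 (mod 15).
    Divide the congruence (and modulus) by g = 3: 14·t ≡ 3 (mod 5).
    Reduce coefficients mod 5: 4·t ≡ 3 (mod 5).
    The inverse of 4 mod 5 is 4 (since 4·4 = 16 = 3·5 + 1), so t ≡ 4·3 = 12 ≡ 2 (mod 5).
    Then x = 5 + 42·2 = 89, valid modulo lcm(42, 15) = 210: x ≡ 89 (mod 210).
Verify: 89 mod 6 = 5, 89 mod 14 = 5, 89 mod 15 = 14.

x ≡ 89 (mod 210).


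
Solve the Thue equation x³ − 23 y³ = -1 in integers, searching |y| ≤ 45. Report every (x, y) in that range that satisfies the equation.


The equation is x³ - 23y³ = -1. For fixed y, x³ = 23·y³ − 1, so a solution requires the RHS to be a perfect cube.
Strategy: iterate y from -45 to 45, compute RHS = 23·y³ − 1, and check whether it is a (positive or negative) perfect cube.
Check small values of y:
  y = 0: RHS = -1 = (-1)³ ⇒ x = -1 works.
  y = 1: RHS = 22 is not a perfect cube.
  y = -1: RHS = -24 is not a perfect cube.
  y = 2: RHS = 183 is not a perfect cube.
  y = -2: RHS = -185 is not a perfect cube.
  y = 3: RHS = 620 is not a perfect cube.
  y = -3: RHS = -622 is not a perfect cube.
Continuing the search up to |y| = 45 finds no further solutions beyond those listed.
Collected solutions: (-1, 0).

Solutions (with |y| ≤ 45): (-1, 0).


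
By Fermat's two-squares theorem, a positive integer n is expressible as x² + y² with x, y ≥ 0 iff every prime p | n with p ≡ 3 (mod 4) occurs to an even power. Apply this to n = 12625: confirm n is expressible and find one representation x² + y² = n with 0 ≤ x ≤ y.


Step 1: Factor n = 12625 = 5^3 · 101.
Step 2: Check the mod-4 condition on each prime factor: 5 ≡ 1 (mod 4), exponent 3; 101 ≡ 1 (mod 4), exponent 1.
All primes ≡ 3 (mod 4) appear to even exponent (or don't appear), so by the two-squares theorem n IS expressible as a sum of two squares.
Step 3: Build a representation. Group n = k² · m with k = 5 and m = 5 · 101 = 505 (a product of primes ≡ 1 (mod 4)); a representation of m scales to one of n via (k·x)² + (k·y)² = k²(x² + y²). Each prime p ≡ 1 (mod 4) is itself a sum of two squares; find a² by testing p − a² for a perfect square:
  5: 5 − 1² = 4 = 2² ⇒ 5 = 1² + 2².
  101: 101 − 1² = 100 = 10² ⇒ 101 = 1² + 10².
  Combine using the Brahmagupta–Fibonacci identity (a² + b²)(c² + d²) = (ac − bd)² + (ad + bc)² = (ac + bd)² + (ad − bc)²:
  5 · 101 = 505: from (1² + 2²)(1² + 10²), take (1·1 − 2·10, 1·10 + 2·1) = (1 − 20, 10 + 2) = (-19, 12); dropping signs (only squares matter) gives (19, 12); check 19² + 12² = 361 + 144 = 505 ✓.
  Scale by k = 5: (5·19, 5·12) = (95, 60).
Step 4: Order so x ≤ y and verify: 60² + 95² = 3600 + 9025 = 12625 = n. ✓

n = 12625 = 60² + 95² (one valid representation with x ≤ y).


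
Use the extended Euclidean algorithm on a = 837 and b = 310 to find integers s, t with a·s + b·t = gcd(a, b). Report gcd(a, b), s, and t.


Euclidean algorithm on (837, 310) — divide until remainder is 0:
  837 = 2 · 310 + 217
  310 = 1 · 217 + 93
  217 = 2 · 93 + 31
  93 = 3 · 31 + 0
gcd(837, 310) = 31.
Track Bezout coefficients alongside the remainders: start with r₀ = 837 = a·1 + b·0 (s = 1, t = 0) and r₁ = 310 = a·0 + b·1 (s = 0, t = 1); each new remainder r_{k+1} = r_{k-1} − q_k·r_k inherits s_{k+1} = s_{k-1} − q_k·s_k, t_{k+1} = t_{k-1} − q_k·t_k, so r_k = a·s_k + b·t_k at every step:
  q = 2: r = 217, s = 1 − 2·0 = 1, t = 0 − 2·1 = -2  (check: 837·1 + 310·(-2) = 217)
  q = 1: r = 93, s = 0 − 1·1 = -1, t = 1 − 1·(-2) = 3  (check: 837·(-1) + 310·3 = 93)
  q = 2: r = 31, s = 1 − 2·(-1) = 3, t = -2 − 2·3 = -8  (check: 837·3 + 310·(-8) = 31)
The row with r = 31 (the gcd) gives the Bezout coefficients s = 3, t = -8.
Result: 837 · (3) + 310 · (-8) = 31.

gcd(837, 310) = 31; s = 3, t = -8 (check: 837·3 + 310·(-8) = 31).


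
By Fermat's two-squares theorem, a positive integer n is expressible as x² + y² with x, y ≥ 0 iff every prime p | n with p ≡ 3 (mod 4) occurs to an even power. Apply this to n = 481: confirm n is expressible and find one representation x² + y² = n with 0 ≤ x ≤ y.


Step 1: Factor n = 481 = 13 · 37.
Step 2: Check the mod-4 condition on each prime factor: 13 ≡ 1 (mod 4), exponent 1; 37 ≡ 1 (mod 4), exponent 1.
All primes ≡ 3 (mod 4) appear to even exponent (or don't appear), so by the two-squares theorem n IS expressible as a sum of two squares.
Step 3: Build a representation. Here n = 13 · 37 is a product of primes ≡ 1 (mod 4). Each prime p ≡ 1 (mod 4) is itself a sum of two squares; find a² by testing p − a² for a perfect square:
  13: 13 − 1² = 12, 13 − 2² = 9 = 3² ⇒ 13 = 2² + 3².
  37: 37 − 1² = 36 = 6² ⇒ 37 = 1² + 6².
  Combine using the Brahmagupta–Fibonacci identity (a² + b²)(c² + d²) = (ac − bd)² + (ad + bc)² = (ac + bd)² + (ad − bc)²:
  13 · 37 = 481: from (2² + 3²)(1² + 6²), take (2·1 − 3·6, 2·6 + 3·1) = (2 − 18, 12 + 3) = (-16, 15); dropping signs (only squares matter) gives (16, 15); check 16² + 15² = 256 + 225 = 481 ✓.
Step 4: Order so x ≤ y and verify: 15² + 16² = 225 + 256 = 481 = n. ✓

n = 481 = 15² + 16² (one valid representation with x ≤ y).


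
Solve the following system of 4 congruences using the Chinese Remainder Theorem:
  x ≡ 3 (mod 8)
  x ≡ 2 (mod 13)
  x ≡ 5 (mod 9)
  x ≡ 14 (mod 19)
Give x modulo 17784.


Product of moduli M = 8 · 13 · 9 · 19 = 17784.
Merge one congruence at a time:
  Start: x ≡ 3 (mod 8).
  Combine with x ≡ 2 (mod 13); new modulus lcm = 104.
    Write x = 3 + 8·t and substitute into x ≡ 2 (mod 13): 8·t ≡ 2 − 3 = -1 (mod 13).
    Reduce coefficients mod 13: 8·t ≡ 12 (mod 13).
    The inverse of 8 mod 13 is 5 (since 8·5 = 40 = 3·13 + 1), so t ≡ 5·12 = 60 ≡ 8 (mod 13).
    Then x = 3 + 8·8 = 67, valid modulo lcm(8, 13) = 104: x ≡ 67 (mod 104).
  Combine with x ≡ 5 (mod 9); new modulus lcm = 936.
    Write x = 67 + 104·t and substitute into x ≡ 5 (mod 9): 104·t ≡ 5 − 67 = -62 (mod 9).
    Reduce coefficients mod 9: 5·t ≡ 1 (mod 9).
    The inverse of 5 mod 9 is 2 (since 5·2 = 10 = 1·9 + 1), so t ≡ 2·1 = 2 ≡ 2 (mod 9).
    Then x = 67 + 104·2 = 275, valid modulo lcm(104, 9) = 936: x ≡ 275 (mod 936).
  Combine with x ≡ 14 (mod 19); new modulus lcm = 17784.
    Write x = 275 + 936·t and substitute into x ≡ 14 (mod 19): 936·t ≡ 14 − 275 = -261 (mod 19).
    Reduce coefficients mod 19: 5·t ≡ 5 (mod 19).
    The inverse of 5 mod 19 is 4 (since 5·4 = 20 = 1·19 + 1), so t ≡ 4·5 = 20 ≡ 1 (mod 19).
    Then x = 275 + 936·1 = 1211, valid modulo lcm(936, 19) = 17784: x ≡ 1211 (mod 17784).
Verify against each original: 1211 mod 8 = 3, 1211 mod 13 = 2, 1211 mod 9 = 5, 1211 mod 19 = 14.

x ≡ 1211 (mod 17784).


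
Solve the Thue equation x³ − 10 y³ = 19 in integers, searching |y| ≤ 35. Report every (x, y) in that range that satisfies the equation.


The equation is x³ - 10y³ = 19. For fixed y, x³ = 10·y³ + 19, so a solution requires the RHS to be a perfect cube.
Strategy: iterate y from -35 to 35, compute RHS = 10·y³ + 19, and check whether it is a (positive or negative) perfect cube.
Check small values of y:
  y = 0: RHS = 19 is not a perfect cube.
  y = 1: RHS = 29 is not a perfect cube.
  y = -1: RHS = 9 is not a perfect cube.
  y = 2: RHS = 99 is not a perfect cube.
  y = -2: RHS = -61 is not a perfect cube.
  y = 3: RHS = 289 is not a perfect cube.
  y = -3: RHS = -251 is not a perfect cube.
Continuing the search up to |y| = 35 finds no solutions either.
No (x, y) in the scanned range satisfies the equation.

No integer solutions with |y| ≤ 35.


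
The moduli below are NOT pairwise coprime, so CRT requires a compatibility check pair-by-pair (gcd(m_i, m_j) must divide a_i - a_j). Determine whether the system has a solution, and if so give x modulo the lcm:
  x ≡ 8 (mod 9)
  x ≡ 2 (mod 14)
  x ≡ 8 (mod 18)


Moduli 9, 14, 18 are not pairwise coprime, so CRT works modulo lcm(m_i) when all pairwise compatibility conditions hold.
Pairwise compatibility: gcd(m_i, m_j) must divide a_i - a_j for every pair.
Merge one congruence at a time:
  Start: x ≡ 8 (mod 9).
  Combine with x ≡ 2 (mod 14): gcd(9, 14) = 1; 2 - 8 = -6, which IS divisible by 1, so compatible.
    Write x = 8 + 9·t and substitute into x ≡ 2 (mod 14): 9·t ≡ 2 − 8 = -6 (mod 14).
    Reduce coefficients mod 14: 9·t ≡ 8 (mod 14).
    The inverse of 9 mod 14 is 11 (since 9·11 = 99 = 7·14 + 1), so t ≡ 11·8 = 88 ≡ 4 (mod 14).
    Then x = 8 + 9·4 = 44, valid modulo lcm(9, 14) = 126: x ≡ 44 (mod 126).
  Combine with x ≡ 8 (mod 18): gcd(126, 18) = 18; 8 - 44 = -36, which IS divisible by 18, so compatible.
    Write x = 44 + 126·t and substitute into x ≡ 8 (mod 18): 126·t ≡ 8 − 44 = -36 (mod 18).
    Divide the congruence (and modulus) by g = 18: 7·t ≡ -2 (mod 1).
    Modulo 1 every t works; take t = 0.
    Then x = 44 + 126·0 = 44, valid modulo lcm(126, 18) = 126: x ≡ 44 (mod 126).
Verify: 44 mod 9 = 8, 44 mod 14 = 2, 44 mod 18 = 8.

x ≡ 44 (mod 126).


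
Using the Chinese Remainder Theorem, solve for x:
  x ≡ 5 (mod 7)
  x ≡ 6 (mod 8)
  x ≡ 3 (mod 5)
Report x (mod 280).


Moduli 7, 8, 5 are pairwise coprime; by CRT there is a unique solution modulo M = 7 · 8 · 5 = 280.
Solve pairwise, accumulating the modulus:
  Start with x ≡ 5 (mod 7).
  Combine with x ≡ 6 (mod 8): since gcd(7, 8) = 1, we get a unique residue mod 56.
    Write x = 5 + 7·t and substitute into x ≡ 6 (mod 8): 7·t ≡ 6 − 5 = 1 (mod 8).
    The inverse of 7 mod 8 is 7 (since 7·7 = 49 = 6·8 + 1), so t ≡ 7·1 = 7 ≡ 7 (mod 8).
    Then x = 5 + 7·7 = 54, valid modulo lcm(7, 8) = 56: x ≡ 54 (mod 56).
  Combine with x ≡ 3 (mod 5): since gcd(56, 5) = 1, we get a unique residue mod 280.
    Write x = 54 + 56·t and substitute into x ≡ 3 (mod 5): 56·t ≡ 3 − 54 = -51 (mod 5).
    Reduce coefficients mod 5: 1·t ≡ 4 (mod 5).
    So t ≡ 4 (mod 5).
    Then x = 54 + 56·4 = 278, valid modulo lcm(56, 5) = 280: x ≡ 278 (mod 280).
Verify: 278 mod 7 = 5 ✓, 278 mod 8 = 6 ✓, 278 mod 5 = 3 ✓.

x ≡ 278 (mod 280).


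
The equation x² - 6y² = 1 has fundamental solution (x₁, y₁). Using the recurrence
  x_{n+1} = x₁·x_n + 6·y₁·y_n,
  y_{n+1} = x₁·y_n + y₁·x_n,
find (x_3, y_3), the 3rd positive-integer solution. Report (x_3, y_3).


Step 1: Find the fundamental solution (x₁, y₁) of x² - 6y² = 1.
  Expand √6 as a continued fraction. a₀ = ⌊√6⌋ = 2; iterate m_{k+1} = d_k·a_k − m_k, d_{k+1} = (6 − m_{k+1}²)/d_k, a_{k+1} = ⌊(a₀ + m_{k+1})/d_{k+1}⌋ (starting m₀ = 0, d₀ = 1), with convergents p_k = a_k·p_{k-1} + p_{k-2}, q_k = a_k·q_{k-1} + q_{k-2} (p₋₁ = 1, q₋₁ = 0):
  k = 0: a₀ = 2; p₀/q₀ = 2/1; p₀² − 6·q₀² = 4 − 6 = -2.
  k = 1: m = 2, d = 2, a = ⌊(2 + 2)/2⌋ = 2; p/q = (2·2 + 1)/(2·1 + 0) = 5/2; p² − 6·q² = 25 − 24 = 1.
  The first convergent with p² − 6·q² = 1 gives the fundamental solution (x₁, y₁) = (5, 2).
Step 2: Apply the recurrence (x_{n+1}, y_{n+1}) = (x₁x_n + 6y₁y_n, x₁y_n + y₁x_n) repeatedly.
  From (x_1, y_1) = (5, 2): x_2 = 5·5 + 6·2·2 = 49; y_2 = 5·2 + 2·5 = 20.
  From (x_2, y_2) = (49, 20): x_3 = 5·49 + 6·2·20 = 485; y_3 = 5·20 + 2·49 = 198.
Step 3: Verify x_3² - 6·y_3² = 235225 - 235224 = 1 (should be 1). ✓

(x_1, y_1) = (5, 2); (x_3, y_3) = (485, 198).


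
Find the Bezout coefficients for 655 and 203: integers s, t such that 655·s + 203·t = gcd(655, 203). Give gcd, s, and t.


Euclidean algorithm on (655, 203) — divide until remainder is 0:
  655 = 3 · 203 + 46
  203 = 4 · 46 + 19
  46 = 2 · 19 + 8
  19 = 2 · 8 + 3
  8 = 2 · 3 + 2
  3 = 1 · 2 + 1
  2 = 2 · 1 + 0
gcd(655, 203) = 1.
Track Bezout coefficients alongside the remainders: start with r₀ = 655 = a·1 + b·0 (s = 1, t = 0) and r₁ = 203 = a·0 + b·1 (s = 0, t = 1); each new remainder r_{k+1} = r_{k-1} − q_k·r_k inherits s_{k+1} = s_{k-1} − q_k·s_k, t_{k+1} = t_{k-1} − q_k·t_k, so r_k = a·s_k + b·t_k at every step:
  q = 3: r = 46, s = 1 − 3·0 = 1, t = 0 − 3·1 = -3  (check: 655·1 + 203·(-3) = 46)
  q = 4: r = 19, s = 0 − 4·1 = -4, t = 1 − 4·(-3) = 13  (check: 655·(-4) + 203·13 = 19)
  q = 2: r = 8, s = 1 − 2·(-4) = 9, t = -3 − 2·13 = -29  (check: 655·9 + 203·(-29) = 8)
  q = 2: r = 3, s = -4 − 2·9 = -22, t = 13 − 2·(-29) = 71  (check: 655·(-22) + 203·71 = 3)
  q = 2: r = 2, s = 9 − 2·(-22) = 53, t = -29 − 2·71 = -171  (check: 655·53 + 203·(-171) = 2)
  q = 1: r = 1, s = -22 − 1·53 = -75, t = 71 − 1·(-171) = 242  (check: 655·(-75) + 203·242 = 1)
The row with r = 1 (the gcd) gives the Bezout coefficients s = -75, t = 242.
Result: 655 · (-75) + 203 · (242) = 1.

gcd(655, 203) = 1; s = -75, t = 242 (check: 655·(-75) + 203·242 = 1).


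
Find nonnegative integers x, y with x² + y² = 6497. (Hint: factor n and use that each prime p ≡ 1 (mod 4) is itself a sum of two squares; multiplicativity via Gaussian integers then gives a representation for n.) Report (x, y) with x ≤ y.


Step 1: Factor n = 6497 = 73 · 89.
Step 2: Check the mod-4 condition on each prime factor: 73 ≡ 1 (mod 4), exponent 1; 89 ≡ 1 (mod 4), exponent 1.
All primes ≡ 3 (mod 4) appear to even exponent (or don't appear), so by the two-squares theorem n IS expressible as a sum of two squares.
Step 3: Build a representation. Here n = 73 · 89 is a product of primes ≡ 1 (mod 4). Each prime p ≡ 1 (mod 4) is itself a sum of two squares; find a² by testing p − a² for a perfect square:
  73: 73 − 1² = 72, 73 − 2² = 69, 73 − 3² = 64 = 8² ⇒ 73 = 3² + 8².
  89: 89 − 1² = 88, 89 − 2² = 85, 89 − 3² = 80, 89 − 4² = 73, 89 − 5² = 64 = 8² ⇒ 89 = 5² + 8².
  Combine using the Brahmagupta–Fibonacci identity (a² + b²)(c² + d²) = (ac − bd)² + (ad + bc)² = (ac + bd)² + (ad − bc)²:
  73 · 89 = 6497: from (3² + 8²)(5² + 8²), take (3·5 − 8·8, 3·8 + 8·5) = (15 − 64, 24 + 40) = (-49, 64); dropping signs (only squares matter) gives (49, 64); check 49² + 64² = 2401 + 4096 = 6497 ✓.
Step 4: Order so x ≤ y and verify: 49² + 64² = 2401 + 4096 = 6497 = n. ✓

n = 6497 = 49² + 64² (one valid representation with x ≤ y).


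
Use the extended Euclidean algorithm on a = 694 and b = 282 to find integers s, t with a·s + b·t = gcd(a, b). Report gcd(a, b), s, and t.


Euclidean algorithm on (694, 282) — divide until remainder is 0:
  694 = 2 · 282 + 130
  282 = 2 · 130 + 22
  130 = 5 · 22 + 20
  22 = 1 · 20 + 2
  20 = 10 · 2 + 0
gcd(694, 282) = 2.
Track Bezout coefficients alongside the remainders: start with r₀ = 694 = a·1 + b·0 (s = 1, t = 0) and r₁ = 282 = a·0 + b·1 (s = 0, t = 1); each new remainder r_{k+1} = r_{k-1} − q_k·r_k inherits s_{k+1} = s_{k-1} − q_k·s_k, t_{k+1} = t_{k-1} − q_k·t_k, so r_k = a·s_k + b·t_k at every step:
  q = 2: r = 130, s = 1 − 2·0 = 1, t = 0 − 2·1 = -2  (check: 694·1 + 282·(-2) = 130)
  q = 2: r = 22, s = 0 − 2·1 = -2, t = 1 − 2·(-2) = 5  (check: 694·(-2) + 282·5 = 22)
  q = 5: r = 20, s = 1 − 5·(-2) = 11, t = -2 − 5·5 = -27  (check: 694·11 + 282·(-27) = 20)
  q = 1: r = 2, s = -2 − 1·11 = -13, t = 5 − 1·(-27) = 32  (check: 694·(-13) + 282·32 = 2)
The row with r = 2 (the gcd) gives the Bezout coefficients s = -13, t = 32.
Result: 694 · (-13) + 282 · (32) = 2.

gcd(694, 282) = 2; s = -13, t = 32 (check: 694·(-13) + 282·32 = 2).


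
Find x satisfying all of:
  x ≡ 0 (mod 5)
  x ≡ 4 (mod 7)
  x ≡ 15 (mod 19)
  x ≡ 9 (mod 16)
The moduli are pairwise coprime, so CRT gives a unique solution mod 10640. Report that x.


Product of moduli M = 5 · 7 · 19 · 16 = 10640.
Merge one congruence at a time:
  Start: x ≡ 0 (mod 5).
  Combine with x ≡ 4 (mod 7); new modulus lcm = 35.
    Write x = 0 + 5·t and substitute into x ≡ 4 (mod 7): 5·t ≡ 4 − 0 = 4 (mod 7).
    The inverse of 5 mod 7 is 3 (since 5·3 = 15 = 2·7 + 1), so t ≡ 3·4 = 12 ≡ 5 (mod 7).
    Then x = 0 + 5·5 = 25, valid modulo lcm(5, 7) = 35: x ≡ 25 (mod 35).
  Combine with x ≡ 15 (mod 19); new modulus lcm = 665.
    Write x = 25 + 35·t and substitute into x ≡ 15 (mod 19): 35·t ≡ 15 − 25 = -10 (mod 19).
    Reduce coefficients mod 19: 16·t ≡ 9 (mod 19).
    The inverse of 16 mod 19 is 6 (since 16·6 = 96 = 5·19 + 1), so t ≡ 6·9 = 54 ≡ 16 (mod 19).
    Then x = 25 + 35·16 = 585, valid modulo lcm(35, 19) = 665: x ≡ 585 (mod 665).
  Combine with x ≡ 9 (mod 16); new modulus lcm = 10640.
    Write x = 585 + 665·t and substitute into x ≡ 9 (mod 16): 665·t ≡ 9 − 585 = -576 (mod 16).
    Reduce coefficients mod 16: 9·t ≡ 0 (mod 16).
    The inverse of 9 mod 16 is 9 (since 9·9 = 81 = 5·16 + 1), so t ≡ 9·0 = 0 ≡ 0 (mod 16).
    Then x = 585 + 665·0 = 585, valid modulo lcm(665, 16) = 10640: x ≡ 585 (mod 10640).
Verify against each original: 585 mod 5 = 0, 585 mod 7 = 4, 585 mod 19 = 15, 585 mod 16 = 9.

x ≡ 585 (mod 10640).


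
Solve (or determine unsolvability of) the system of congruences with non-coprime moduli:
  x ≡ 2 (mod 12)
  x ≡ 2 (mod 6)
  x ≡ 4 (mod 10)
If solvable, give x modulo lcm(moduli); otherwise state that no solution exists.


Moduli 12, 6, 10 are not pairwise coprime, so CRT works modulo lcm(m_i) when all pairwise compatibility conditions hold.
Pairwise compatibility: gcd(m_i, m_j) must divide a_i - a_j for every pair.
Merge one congruence at a time:
  Start: x ≡ 2 (mod 12).
  Combine with x ≡ 2 (mod 6): gcd(12, 6) = 6; 2 - 2 = 0, which IS divisible by 6, so compatible.
    Write x = 2 + 12·t and substitute into x ≡ 2 (mod 6): 12·t ≡ 2 − 2 = 0 (mod 6).
    Divide the congruence (and modulus) by g = 6: 2·t ≡ 0 (mod 1).
    Modulo 1 every t works; take t = 0.
    Then x = 2 + 12·0 = 2, valid modulo lcm(12, 6) = 12: x ≡ 2 (mod 12).
  Combine with x ≡ 4 (mod 10): gcd(12, 10) = 2; 4 - 2 = 2, which IS divisible by 2, so compatible.
    Write x = 2 + 12·t and substitute into x ≡ 4 (mod 10): 12·t ≡ 4 − 2 = 2 (mod 10).
    Divide the congruence (and modulus) by g = 2: 6·t ≡ 1 (mod 5).
    Reduce coefficients mod 5: 1·t ≡ 1 (mod 5).
    So t ≡ 1 (mod 5).
    Then x = 2 + 12·1 = 14, valid modulo lcm(12, 10) = 60: x ≡ 14 (mod 60).
Verify: 14 mod 12 = 2, 14 mod 6 = 2, 14 mod 10 = 4.

x ≡ 14 (mod 60).


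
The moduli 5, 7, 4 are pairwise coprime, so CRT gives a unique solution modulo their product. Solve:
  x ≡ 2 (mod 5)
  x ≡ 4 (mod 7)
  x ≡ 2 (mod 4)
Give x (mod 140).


Moduli 5, 7, 4 are pairwise coprime; by CRT there is a unique solution modulo M = 5 · 7 · 4 = 140.
Solve pairwise, accumulating the modulus:
  Start with x ≡ 2 (mod 5).
  Combine with x ≡ 4 (mod 7): since gcd(5, 7) = 1, we get a unique residue mod 35.
    Write x = 2 + 5·t and substitute into x ≡ 4 (mod 7): 5·t ≡ 4 − 2 = 2 (mod 7).
    The inverse of 5 mod 7 is 3 (since 5·3 = 15 = 2·7 + 1), so t ≡ 3·2 = 6 ≡ 6 (mod 7).
    Then x = 2 + 5·6 = 32, valid modulo lcm(5, 7) = 35: x ≡ 32 (mod 35).
  Combine with x ≡ 2 (mod 4): since gcd(35, 4) = 1, we get a unique residue mod 140.
    Write x = 32 + 35·t and substitute into x ≡ 2 (mod 4): 35·t ≡ 2 − 32 = -30 (mod 4).
    Reduce coefficients mod 4: 3·t ≡ 2 (mod 4).
    The inverse of 3 mod 4 is 3 (since 3·3 = 9 = 2·4 + 1), so t ≡ 3·2 = 6 ≡ 2 (mod 4).
    Then x = 32 + 35·2 = 102, valid modulo lcm(35, 4) = 140: x ≡ 102 (mod 140).
Verify: 102 mod 5 = 2 ✓, 102 mod 7 = 4 ✓, 102 mod 4 = 2 ✓.

x ≡ 102 (mod 140).


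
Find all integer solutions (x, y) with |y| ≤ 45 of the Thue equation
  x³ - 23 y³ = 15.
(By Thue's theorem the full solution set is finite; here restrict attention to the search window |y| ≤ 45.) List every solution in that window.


The equation is x³ - 23y³ = 15. For fixed y, x³ = 23·y³ + 15, so a solution requires the RHS to be a perfect cube.
Strategy: iterate y from -45 to 45, compute RHS = 23·y³ + 15, and check whether it is a (positive or negative) perfect cube.
Check small values of y:
  y = 0: RHS = 15 is not a perfect cube.
  y = 1: RHS = 38 is not a perfect cube.
  y = -1: RHS = -8 = (-2)³ ⇒ x = -2 works.
  y = 2: RHS = 199 is not a perfect cube.
  y = -2: RHS = -169 is not a perfect cube.
  y = 3: RHS = 636 is not a perfect cube.
  y = -3: RHS = -606 is not a perfect cube.
Continuing the search up to |y| = 45 finds no further solutions beyond those listed.
Collected solutions: (-2, -1).

Solutions (with |y| ≤ 45): (-2, -1).


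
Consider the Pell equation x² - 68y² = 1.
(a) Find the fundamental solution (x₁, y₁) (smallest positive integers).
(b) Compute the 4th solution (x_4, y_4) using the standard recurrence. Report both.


Step 1: Find the fundamental solution (x₁, y₁) of x² - 68y² = 1.
  Expand √68 as a continued fraction. a₀ = ⌊√68⌋ = 8; iterate m_{k+1} = d_k·a_k − m_k, d_{k+1} = (68 − m_{k+1}²)/d_k, a_{k+1} = ⌊(a₀ + m_{k+1})/d_{k+1}⌋ (starting m₀ = 0, d₀ = 1), with convergents p_k = a_k·p_{k-1} + p_{k-2}, q_k = a_k·q_{k-1} + q_{k-2} (p₋₁ = 1, q₋₁ = 0):
  k = 0: a₀ = 8; p₀/q₀ = 8/1; p₀² − 68·q₀² = 64 − 68 = -4.
  k = 1: m = 8, d = 4, a = ⌊(8 + 8)/4⌋ = 4; p/q = (4·8 + 1)/(4·1 + 0) = 33/4; p² − 68·q² = 1089 − 1088 = 1.
  The first convergent with p² − 68·q² = 1 gives the fundamental solution (x₁, y₁) = (33, 4).
Step 2: Apply the recurrence (x_{n+1}, y_{n+1}) = (x₁x_n + 68y₁y_n, x₁y_n + y₁x_n) repeatedly.
  From (x_1, y_1) = (33, 4): x_2 = 33·33 + 68·4·4 = 2177; y_2 = 33·4 + 4·33 = 264.
  From (x_2, y_2) = (2177, 264): x_3 = 33·2177 + 68·4·264 = 143649; y_3 = 33·264 + 4·2177 = 17420.
  From (x_3, y_3) = (143649, 17420): x_4 = 33·143649 + 68·4·17420 = 9478657; y_4 = 33·17420 + 4·143649 = 1149456.
Step 3: Verify x_4² - 68·y_4² = 89844938523649 - 89844938523648 = 1 (should be 1). ✓

(x_1, y_1) = (33, 4); (x_4, y_4) = (9478657, 1149456).


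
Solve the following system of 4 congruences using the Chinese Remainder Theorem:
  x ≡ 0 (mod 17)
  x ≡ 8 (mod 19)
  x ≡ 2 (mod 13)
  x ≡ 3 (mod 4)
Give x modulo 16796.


Product of moduli M = 17 · 19 · 13 · 4 = 16796.
Merge one congruence at a time:
  Start: x ≡ 0 (mod 17).
  Combine with x ≡ 8 (mod 19); new modulus lcm = 323.
    Write x = 0 + 17·t and substitute into x ≡ 8 (mod 19): 17·t ≡ 8 − 0 = 8 (mod 19).
    The inverse of 17 mod 19 is 9 (since 17·9 = 153 = 8·19 + 1), so t ≡ 9·8 = 72 ≡ 15 (mod 19).
    Then x = 0 + 17·15 = 255, valid modulo lcm(17, 19) = 323: x ≡ 255 (mod 323).
  Combine with x ≡ 2 (mod 13); new modulus lcm = 4199.
    Write x = 255 + 323·t and substitute into x ≡ 2 (mod 13): 323·t ≡ 2 − 255 = -253 (mod 13).
    Reduce coefficients mod 13: 11·t ≡ 7 (mod 13).
    The inverse of 11 mod 13 is 6 (since 11·6 = 66 = 5·13 + 1), so t ≡ 6·7 = 42 ≡ 3 (mod 13).
    Then x = 255 + 323·3 = 1224, valid modulo lcm(323, 13) = 4199: x ≡ 1224 (mod 4199).
  Combine with x ≡ 3 (mod 4); new modulus lcm = 16796.
    Write x = 1224 + 4199·t and substitute into x ≡ 3 (mod 4): 4199·t ≡ 3 − 1224 = -1221 (mod 4).
    Reduce coefficients mod 4: 3·t ≡ 3 (mod 4).
    The inverse of 3 mod 4 is 3 (since 3·3 = 9 = 2·4 + 1), so t ≡ 3·3 = 9 ≡ 1 (mod 4).
    Then x = 1224 + 4199·1 = 5423, valid modulo lcm(4199, 4) = 16796: x ≡ 5423 (mod 16796).
Verify against each original: 5423 mod 17 = 0, 5423 mod 19 = 8, 5423 mod 13 = 2, 5423 mod 4 = 3.

x ≡ 5423 (mod 16796).


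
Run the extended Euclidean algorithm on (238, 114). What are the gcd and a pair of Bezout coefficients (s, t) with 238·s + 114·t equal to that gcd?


Euclidean algorithm on (238, 114) — divide until remainder is 0:
  238 = 2 · 114 + 10
  114 = 11 · 10 + 4
  10 = 2 · 4 + 2
  4 = 2 · 2 + 0
gcd(238, 114) = 2.
Track Bezout coefficients alongside the remainders: start with r₀ = 238 = a·1 + b·0 (s = 1, t = 0) and r₁ = 114 = a·0 + b·1 (s = 0, t = 1); each new remainder r_{k+1} = r_{k-1} − q_k·r_k inherits s_{k+1} = s_{k-1} − q_k·s_k, t_{k+1} = t_{k-1} − q_k·t_k, so r_k = a·s_k + b·t_k at every step:
  q = 2: r = 10, s = 1 − 2·0 = 1, t = 0 − 2·1 = -2  (check: 238·1 + 114·(-2) = 10)
  q = 11: r = 4, s = 0 − 11·1 = -11, t = 1 − 11·(-2) = 23  (check: 238·(-11) + 114·23 = 4)
  q = 2: r = 2, s = 1 − 2·(-11) = 23, t = -2 − 2·23 = -48  (check: 238·23 + 114·(-48) = 2)
The row with r = 2 (the gcd) gives the Bezout coefficients s = 23, t = -48.
Result: 238 · (23) + 114 · (-48) = 2.

gcd(238, 114) = 2; s = 23, t = -48 (check: 238·23 + 114·(-48) = 2).


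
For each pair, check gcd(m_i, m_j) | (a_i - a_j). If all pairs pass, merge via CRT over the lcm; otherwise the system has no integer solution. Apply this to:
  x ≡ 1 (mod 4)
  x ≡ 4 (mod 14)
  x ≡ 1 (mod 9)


Moduli 4, 14, 9 are not pairwise coprime, so CRT works modulo lcm(m_i) when all pairwise compatibility conditions hold.
Pairwise compatibility: gcd(m_i, m_j) must divide a_i - a_j for every pair.
Merge one congruence at a time:
  Start: x ≡ 1 (mod 4).
  Combine with x ≡ 4 (mod 14): gcd(4, 14) = 2, and 4 - 1 = 3 is NOT divisible by 2.
    ⇒ system is inconsistent (no integer solution).

No solution (the system is inconsistent).


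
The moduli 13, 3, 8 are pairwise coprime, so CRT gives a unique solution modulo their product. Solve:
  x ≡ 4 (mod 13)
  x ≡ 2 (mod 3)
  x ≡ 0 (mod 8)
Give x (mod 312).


Moduli 13, 3, 8 are pairwise coprime; by CRT there is a unique solution modulo M = 13 · 3 · 8 = 312.
Solve pairwise, accumulating the modulus:
  Start with x ≡ 4 (mod 13).
  Combine with x ≡ 2 (mod 3): since gcd(13, 3) = 1, we get a unique residue mod 39.
    Write x = 4 + 13·t and substitute into x ≡ 2 (mod 3): 13·t ≡ 2 − 4 = -2 (mod 3).
    Reduce coefficients mod 3: 1·t ≡ 1 (mod 3).
    So t ≡ 1 (mod 3).
    Then x = 4 + 13·1 = 17, valid modulo lcm(13, 3) = 39: x ≡ 17 (mod 39).
  Combine with x ≡ 0 (mod 8): since gcd(39, 8) = 1, we get a unique residue mod 312.
    Write x = 17 + 39·t and substitute into x ≡ 0 (mod 8): 39·t ≡ 0 − 17 = -17 (mod 8).
    Reduce coefficients mod 8: 7·t ≡ 7 (mod 8).
    The inverse of 7 mod 8 is 7 (since 7·7 = 49 = 6·8 + 1), so t ≡ 7·7 = 49 ≡ 1 (mod 8).
    Then x = 17 + 39·1 = 56, valid modulo lcm(39, 8) = 312: x ≡ 56 (mod 312).
Verify: 56 mod 13 = 4 ✓, 56 mod 3 = 2 ✓, 56 mod 8 = 0 ✓.

x ≡ 56 (mod 312).


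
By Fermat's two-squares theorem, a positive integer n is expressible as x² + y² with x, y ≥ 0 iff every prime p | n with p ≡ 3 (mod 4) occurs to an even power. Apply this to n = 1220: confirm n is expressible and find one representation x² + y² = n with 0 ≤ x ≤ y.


Step 1: Factor n = 1220 = 2^2 · 5 · 61.
Step 2: Check the mod-4 condition on each prime factor: 2 = 2 (special); 5 ≡ 1 (mod 4), exponent 1; 61 ≡ 1 (mod 4), exponent 1.
All primes ≡ 3 (mod 4) appear to even exponent (or don't appear), so by the two-squares theorem n IS expressible as a sum of two squares.
Step 3: Build a representation. Group n = k² · m with k = 2 and m = 5 · 61 = 305 (a product of primes ≡ 1 (mod 4)); a representation of m scales to one of n via (k·x)² + (k·y)² = k²(x² + y²). Each prime p ≡ 1 (mod 4) is itself a sum of two squares; find a² by testing p − a² for a perfect square:
  5: 5 − 1² = 4 = 2² ⇒ 5 = 1² + 2².
  61: 61 − 1² = 60, 61 − 2² = 57, 61 − 3² = 52, 61 − 4² = 45, 61 − 5² = 36 = 6² ⇒ 61 = 5² + 6².
  Combine using the Brahmagupta–Fibonacci identity (a² + b²)(c² + d²) = (ac − bd)² + (ad + bc)² = (ac + bd)² + (ad − bc)²:
  5 · 61 = 305: from (1² + 2²)(5² + 6²), take (1·5 − 2·6, 1·6 + 2·5) = (5 − 12, 6 + 10) = (-7, 16); dropping signs (only squares matter) gives (7, 16); check 7² + 16² = 49 + 256 = 305 ✓.
  Scale by k = 2: (2·7, 2·16) = (14, 32).
Step 4: Order so x ≤ y and verify: 14² + 32² = 196 + 1024 = 1220 = n. ✓

n = 1220 = 14² + 32² (one valid representation with x ≤ y).
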